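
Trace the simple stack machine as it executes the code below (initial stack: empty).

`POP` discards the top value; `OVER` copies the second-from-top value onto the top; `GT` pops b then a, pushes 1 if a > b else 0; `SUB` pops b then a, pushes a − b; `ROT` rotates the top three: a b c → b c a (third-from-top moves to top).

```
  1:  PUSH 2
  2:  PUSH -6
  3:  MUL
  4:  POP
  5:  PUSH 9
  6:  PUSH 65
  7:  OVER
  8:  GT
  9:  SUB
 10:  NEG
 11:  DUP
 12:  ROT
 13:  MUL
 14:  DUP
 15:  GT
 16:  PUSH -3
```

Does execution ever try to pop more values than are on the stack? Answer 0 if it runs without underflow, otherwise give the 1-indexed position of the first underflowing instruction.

12

PUSH 2  -> 2
PUSH -6 -> 2 -6
MUL     -> -12
POP     -> (empty)
PUSH 9  -> 9
PUSH 65 -> 9 65
OVER    -> 9 65 9
GT      -> 9 1
SUB     -> 8
NEG     -> -8
DUP     -> -8 -8
ROT  — needs 3 operands, stack has 2 → underflow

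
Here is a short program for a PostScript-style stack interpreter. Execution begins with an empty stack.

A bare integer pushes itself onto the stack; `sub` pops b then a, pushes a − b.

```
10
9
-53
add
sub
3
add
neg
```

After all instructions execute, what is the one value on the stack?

10   [10]
9    [10, 9]
-53  [10, 9, -53]
add  [10, -44]
sub  [54]
3    [54, 3]
add  [57]
neg  [-57]

-57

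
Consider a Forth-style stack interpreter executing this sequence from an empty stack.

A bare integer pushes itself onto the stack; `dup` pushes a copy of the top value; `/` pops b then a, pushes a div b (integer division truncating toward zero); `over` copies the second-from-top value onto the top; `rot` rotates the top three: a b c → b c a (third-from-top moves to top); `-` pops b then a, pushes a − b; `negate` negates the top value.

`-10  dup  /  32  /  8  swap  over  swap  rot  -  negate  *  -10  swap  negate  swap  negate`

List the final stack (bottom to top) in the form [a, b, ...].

[-64, 10]

-10    -> [-10]
dup    -> [-10, -10]
/      -> [1]
32     -> [1, 32]
/      -> [0]
8      -> [0, 8]
swap   -> [8, 0]
over   -> [8, 0, 8]
swap   -> [8, 8, 0]
rot    -> [8, 0, 8]
-      -> [8, -8]
negate -> [8, 8]
*      -> [64]
-10    -> [64, -10]
swap   -> [-10, 64]
negate -> [-10, -64]
swap   -> [-64, -10]
negate -> [-64, 10]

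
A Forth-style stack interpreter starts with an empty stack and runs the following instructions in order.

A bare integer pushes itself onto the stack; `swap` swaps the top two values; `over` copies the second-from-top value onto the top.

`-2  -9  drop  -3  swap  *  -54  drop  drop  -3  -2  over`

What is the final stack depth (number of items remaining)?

-2   -> [-2]
-9   -> [-2, -9]
drop -> [-2]
-3   -> [-2, -3]
swap -> [-3, -2]
*    -> [6]
-54  -> [6, -54]
drop -> [6]
drop -> []
-3   -> [-3]
-2   -> [-3, -2]
over -> [-3, -2, -3]

3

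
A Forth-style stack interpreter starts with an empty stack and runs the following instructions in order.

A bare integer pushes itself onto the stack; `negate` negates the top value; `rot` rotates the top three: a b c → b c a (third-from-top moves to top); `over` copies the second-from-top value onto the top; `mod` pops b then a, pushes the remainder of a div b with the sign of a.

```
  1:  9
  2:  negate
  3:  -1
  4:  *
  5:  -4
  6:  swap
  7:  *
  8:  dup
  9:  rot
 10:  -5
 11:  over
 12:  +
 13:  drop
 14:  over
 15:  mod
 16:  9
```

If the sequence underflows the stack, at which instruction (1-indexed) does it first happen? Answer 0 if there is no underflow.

9

9      -> 9
negate -> -9
-1     -> -9 -1
*      -> 9
-4     -> 9 -4
swap   -> -4 9
*      -> -36
dup    -> -36 -36
rot  — needs 3 operands, stack has 2 → underflow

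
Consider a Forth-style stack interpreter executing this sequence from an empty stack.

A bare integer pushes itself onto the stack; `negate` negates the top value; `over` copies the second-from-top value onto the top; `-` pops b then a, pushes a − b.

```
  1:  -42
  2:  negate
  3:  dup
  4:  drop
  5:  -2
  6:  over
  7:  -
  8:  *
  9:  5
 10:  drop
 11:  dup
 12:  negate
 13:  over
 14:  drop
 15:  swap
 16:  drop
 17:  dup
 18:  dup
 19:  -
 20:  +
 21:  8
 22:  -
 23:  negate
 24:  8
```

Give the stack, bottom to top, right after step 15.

[1848, -1848]

-42    : -42
negate : 42
dup    : 42 42
drop   : 42
-2     : 42 -2
over   : 42 -2 42
-      : 42 -44
*      : -1848
5      : -1848 5
drop   : -1848
dup    : -1848 -1848
negate : -1848 1848
over   : -1848 1848 -1848
drop   : -1848 1848
swap   : 1848 -1848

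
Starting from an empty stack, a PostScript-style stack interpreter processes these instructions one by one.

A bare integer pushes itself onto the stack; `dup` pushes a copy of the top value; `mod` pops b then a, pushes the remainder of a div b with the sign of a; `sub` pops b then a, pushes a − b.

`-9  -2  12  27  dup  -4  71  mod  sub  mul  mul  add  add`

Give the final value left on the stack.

-9   -9
-2   -9 -2
12   -9 -2 12
27   -9 -2 12 27
dup  -9 -2 12 27 27
-4   -9 -2 12 27 27 -4
71   -9 -2 12 27 27 -4 71
mod  -9 -2 12 27 27 -4
sub  -9 -2 12 27 31
mul  -9 -2 12 837
mul  -9 -2 10044
add  -9 10042
add  10033

10033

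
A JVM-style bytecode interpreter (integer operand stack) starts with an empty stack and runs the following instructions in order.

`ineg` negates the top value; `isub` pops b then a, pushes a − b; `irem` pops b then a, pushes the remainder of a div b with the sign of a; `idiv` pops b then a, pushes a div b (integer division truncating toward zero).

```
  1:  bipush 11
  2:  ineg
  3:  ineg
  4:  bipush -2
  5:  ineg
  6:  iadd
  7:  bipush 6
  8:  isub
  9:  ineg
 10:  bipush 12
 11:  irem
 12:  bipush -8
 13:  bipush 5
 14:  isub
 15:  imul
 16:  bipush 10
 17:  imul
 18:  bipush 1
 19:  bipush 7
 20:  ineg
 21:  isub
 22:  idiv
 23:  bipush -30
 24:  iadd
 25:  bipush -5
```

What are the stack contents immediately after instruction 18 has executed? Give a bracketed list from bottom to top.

bipush 11 → [11]
ineg      → [-11]
ineg      → [11]
bipush -2 → [11, -2]
ineg      → [11, 2]
iadd      → [13]
bipush 6  → [13, 6]
isub      → [7]
ineg      → [-7]
bipush 12 → [-7, 12]
irem      → [-7]
bipush -8 → [-7, -8]
bipush 5  → [-7, -8, 5]
isub      → [-7, -13]
imul      → [91]
bipush 10 → [91, 10]
imul      → [910]
bipush 1  → [910, 1]

[910, 1]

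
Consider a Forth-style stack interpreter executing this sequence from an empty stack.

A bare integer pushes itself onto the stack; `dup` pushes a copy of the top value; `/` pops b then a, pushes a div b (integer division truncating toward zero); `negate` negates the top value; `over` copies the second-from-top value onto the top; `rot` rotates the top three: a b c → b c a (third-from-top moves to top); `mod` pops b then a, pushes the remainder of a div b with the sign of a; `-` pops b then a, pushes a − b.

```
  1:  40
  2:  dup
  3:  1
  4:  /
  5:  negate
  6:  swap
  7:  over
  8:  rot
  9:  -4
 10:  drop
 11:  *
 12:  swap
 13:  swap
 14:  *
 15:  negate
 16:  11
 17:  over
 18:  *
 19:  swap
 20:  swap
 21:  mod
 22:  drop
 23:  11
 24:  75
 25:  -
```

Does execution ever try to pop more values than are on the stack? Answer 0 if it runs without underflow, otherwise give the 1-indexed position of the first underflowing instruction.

0

40     : 40
dup    : 40 40
1      : 40 40 1
/      : 40 40
negate : 40 -40
swap   : -40 40
over   : -40 40 -40
rot    : 40 -40 -40
-4     : 40 -40 -40 -4
drop   : 40 -40 -40
*      : 40 1600
swap   : 1600 40
swap   : 40 1600
*      : 64000
negate : -64000
11     : -64000 11
over   : -64000 11 -64000
*      : -64000 -704000
swap   : -704000 -64000
swap   : -64000 -704000
mod    : -64000
drop   : (empty)
11     : 11
75     : 11 75
-      : -64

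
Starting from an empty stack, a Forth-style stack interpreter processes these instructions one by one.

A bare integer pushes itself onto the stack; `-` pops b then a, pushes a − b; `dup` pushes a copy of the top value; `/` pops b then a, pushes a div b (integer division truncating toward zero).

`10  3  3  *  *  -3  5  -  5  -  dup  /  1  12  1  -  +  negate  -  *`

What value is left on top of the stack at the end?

10     : 10
3      : 10 3
3      : 10 3 3
*      : 10 9
*      : 90
-3     : 90 -3
5      : 90 -3 5
-      : 90 -8
5      : 90 -8 5
-      : 90 -13
dup    : 90 -13 -13
/      : 90 1
1      : 90 1 1
12     : 90 1 1 12
1      : 90 1 1 12 1
-      : 90 1 1 11
+      : 90 1 12
negate : 90 1 -12
-      : 90 13
*      : 1170

1170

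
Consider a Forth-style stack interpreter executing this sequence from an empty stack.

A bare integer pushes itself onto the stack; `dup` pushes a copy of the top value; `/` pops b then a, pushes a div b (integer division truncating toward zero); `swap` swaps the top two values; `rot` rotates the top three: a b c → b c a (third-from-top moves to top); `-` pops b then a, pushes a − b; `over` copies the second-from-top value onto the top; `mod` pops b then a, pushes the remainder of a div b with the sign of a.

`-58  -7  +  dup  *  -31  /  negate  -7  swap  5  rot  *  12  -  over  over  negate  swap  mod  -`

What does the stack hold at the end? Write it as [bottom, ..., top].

[136, -94]

-58    → -58
-7     → -58 -7
+      → -65
dup    → -65 -65
*      → 4225
-31    → 4225 -31
/      → -136
negate → 136
-7     → 136 -7
swap   → -7 136
5      → -7 136 5
rot    → 136 5 -7
*      → 136 -35
12     → 136 -35 12
-      → 136 -47
over   → 136 -47 136
over   → 136 -47 136 -47
negate → 136 -47 136 47
swap   → 136 -47 47 136
mod    → 136 -47 47
-      → 136 -94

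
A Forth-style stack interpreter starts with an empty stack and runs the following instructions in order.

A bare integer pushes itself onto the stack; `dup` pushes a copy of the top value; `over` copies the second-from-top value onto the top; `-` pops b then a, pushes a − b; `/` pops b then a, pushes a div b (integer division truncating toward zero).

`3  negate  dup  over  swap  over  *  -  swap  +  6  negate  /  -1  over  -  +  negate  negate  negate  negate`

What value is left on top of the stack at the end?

-1

3      → [3]
negate → [-3]
dup    → [-3, -3]
over   → [-3, -3, -3]
swap   → [-3, -3, -3]
over   → [-3, -3, -3, -3]
*      → [-3, -3, 9]
-      → [-3, -12]
swap   → [-12, -3]
+      → [-15]
6      → [-15, 6]
negate → [-15, -6]
/      → [2]
-1     → [2, -1]
over   → [2, -1, 2]
-      → [2, -3]
+      → [-1]
negate → [1]
negate → [-1]
negate → [1]
negate → [-1]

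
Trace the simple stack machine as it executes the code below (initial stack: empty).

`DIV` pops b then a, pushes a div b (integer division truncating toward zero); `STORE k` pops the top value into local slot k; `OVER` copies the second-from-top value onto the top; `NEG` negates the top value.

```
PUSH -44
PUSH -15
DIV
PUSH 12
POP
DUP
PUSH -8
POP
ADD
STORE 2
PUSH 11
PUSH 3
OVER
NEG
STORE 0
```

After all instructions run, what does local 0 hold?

PUSH -44  [-44]
PUSH -15  [-44, -15]
DIV       [2]
PUSH 12   [2, 12]
POP       [2]
DUP       [2, 2]
PUSH -8   [2, 2, -8]
POP       [2, 2]
ADD       [4]
STORE 2   []
PUSH 11   [11]
PUSH 3    [11, 3]
OVER      [11, 3, 11]
NEG       [11, 3, -11]
STORE 0   [11, 3]

-11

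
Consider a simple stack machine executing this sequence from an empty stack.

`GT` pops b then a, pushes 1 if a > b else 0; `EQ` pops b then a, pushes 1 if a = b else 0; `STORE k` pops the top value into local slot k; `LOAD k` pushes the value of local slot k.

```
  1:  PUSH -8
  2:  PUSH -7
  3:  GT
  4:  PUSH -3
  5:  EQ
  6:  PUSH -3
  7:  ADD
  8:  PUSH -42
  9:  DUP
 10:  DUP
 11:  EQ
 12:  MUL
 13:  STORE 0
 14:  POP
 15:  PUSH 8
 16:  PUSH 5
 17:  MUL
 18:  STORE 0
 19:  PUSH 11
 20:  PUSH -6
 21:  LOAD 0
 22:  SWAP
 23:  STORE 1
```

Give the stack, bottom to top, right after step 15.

PUSH -8  : -8
PUSH -7  : -8 -7
GT       : 0
PUSH -3  : 0 -3
EQ       : 0
PUSH -3  : 0 -3
ADD      : -3
PUSH -42 : -3 -42
DUP      : -3 -42 -42
DUP      : -3 -42 -42 -42
EQ       : -3 -42 1
MUL      : -3 -42
STORE 0  : -3
POP      : (empty)
PUSH 8   : 8

[8]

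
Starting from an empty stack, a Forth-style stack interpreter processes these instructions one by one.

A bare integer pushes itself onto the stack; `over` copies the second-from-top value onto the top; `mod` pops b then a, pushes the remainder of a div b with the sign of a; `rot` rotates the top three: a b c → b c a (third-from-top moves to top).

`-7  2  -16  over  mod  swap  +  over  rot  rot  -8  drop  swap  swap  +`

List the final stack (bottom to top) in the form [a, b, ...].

[-7, -5]

-7   -> [-7]
2    -> [-7, 2]
-16  -> [-7, 2, -16]
over -> [-7, 2, -16, 2]
mod  -> [-7, 2, 0]
swap -> [-7, 0, 2]
+    -> [-7, 2]
over -> [-7, 2, -7]
rot  -> [2, -7, -7]
rot  -> [-7, -7, 2]
-8   -> [-7, -7, 2, -8]
drop -> [-7, -7, 2]
swap -> [-7, 2, -7]
swap -> [-7, -7, 2]
+    -> [-7, -5]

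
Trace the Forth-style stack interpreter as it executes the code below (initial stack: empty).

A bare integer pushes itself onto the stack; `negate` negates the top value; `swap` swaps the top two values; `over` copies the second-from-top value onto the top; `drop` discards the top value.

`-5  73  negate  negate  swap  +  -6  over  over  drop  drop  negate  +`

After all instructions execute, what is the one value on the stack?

-5      -5
73      -5 73
negate  -5 -73
negate  -5 73
swap    73 -5
+       68
-6      68 -6
over    68 -6 68
over    68 -6 68 -6
drop    68 -6 68
drop    68 -6
negate  68 6
+       74

74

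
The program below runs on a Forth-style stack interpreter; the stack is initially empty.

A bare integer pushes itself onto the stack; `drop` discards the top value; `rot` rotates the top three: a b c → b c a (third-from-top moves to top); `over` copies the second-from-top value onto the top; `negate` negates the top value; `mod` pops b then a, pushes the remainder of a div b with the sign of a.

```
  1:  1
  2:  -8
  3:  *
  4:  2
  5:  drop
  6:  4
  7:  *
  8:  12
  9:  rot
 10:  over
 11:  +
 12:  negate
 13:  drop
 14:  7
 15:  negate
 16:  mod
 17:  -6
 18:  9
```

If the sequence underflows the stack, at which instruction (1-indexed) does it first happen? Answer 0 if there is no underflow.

1    -> [1]
-8   -> [1, -8]
*    -> [-8]
2    -> [-8, 2]
drop -> [-8]
4    -> [-8, 4]
*    -> [-32]
12   -> [-32, 12]
rot  — needs 3 operands, stack has 2 → underflow

9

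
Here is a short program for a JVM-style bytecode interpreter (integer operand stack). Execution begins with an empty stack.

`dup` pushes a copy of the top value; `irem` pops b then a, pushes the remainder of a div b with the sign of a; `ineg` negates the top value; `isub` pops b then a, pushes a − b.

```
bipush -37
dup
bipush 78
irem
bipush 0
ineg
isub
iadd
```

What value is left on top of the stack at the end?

-74

bipush -37 : [-37]
dup        : [-37, -37]
bipush 78  : [-37, -37, 78]
irem       : [-37, -37]
bipush 0   : [-37, -37, 0]
ineg       : [-37, -37, 0]
isub       : [-37, -37]
iadd       : [-74]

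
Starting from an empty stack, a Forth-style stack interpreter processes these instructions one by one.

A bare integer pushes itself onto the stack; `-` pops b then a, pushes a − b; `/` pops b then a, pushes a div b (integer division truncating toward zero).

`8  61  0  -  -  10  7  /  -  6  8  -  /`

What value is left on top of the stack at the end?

8   [8]
61  [8, 61]
0   [8, 61, 0]
-   [8, 61]
-   [-53]
10  [-53, 10]
7   [-53, 10, 7]
/   [-53, 1]
-   [-54]
6   [-54, 6]
8   [-54, 6, 8]
-   [-54, -2]
/   [27]

27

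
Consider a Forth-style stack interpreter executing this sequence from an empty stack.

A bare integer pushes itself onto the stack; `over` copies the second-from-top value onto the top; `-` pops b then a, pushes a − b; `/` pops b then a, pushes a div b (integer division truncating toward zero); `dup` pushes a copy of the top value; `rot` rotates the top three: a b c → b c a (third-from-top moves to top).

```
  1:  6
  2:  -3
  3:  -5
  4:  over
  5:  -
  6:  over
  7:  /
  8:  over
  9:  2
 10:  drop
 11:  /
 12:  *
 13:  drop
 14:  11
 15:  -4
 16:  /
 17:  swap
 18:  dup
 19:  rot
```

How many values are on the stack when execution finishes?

6    → 6
-3   → 6 -3
-5   → 6 -3 -5
over → 6 -3 -5 -3
-    → 6 -3 -2
over → 6 -3 -2 -3
/    → 6 -3 0
over → 6 -3 0 -3
2    → 6 -3 0 -3 2
drop → 6 -3 0 -3
/    → 6 -3 0
*    → 6 0
drop → 6
11   → 6 11
-4   → 6 11 -4
/    → 6 -2
swap → -2 6
dup  → -2 6 6
rot  → 6 6 -2

3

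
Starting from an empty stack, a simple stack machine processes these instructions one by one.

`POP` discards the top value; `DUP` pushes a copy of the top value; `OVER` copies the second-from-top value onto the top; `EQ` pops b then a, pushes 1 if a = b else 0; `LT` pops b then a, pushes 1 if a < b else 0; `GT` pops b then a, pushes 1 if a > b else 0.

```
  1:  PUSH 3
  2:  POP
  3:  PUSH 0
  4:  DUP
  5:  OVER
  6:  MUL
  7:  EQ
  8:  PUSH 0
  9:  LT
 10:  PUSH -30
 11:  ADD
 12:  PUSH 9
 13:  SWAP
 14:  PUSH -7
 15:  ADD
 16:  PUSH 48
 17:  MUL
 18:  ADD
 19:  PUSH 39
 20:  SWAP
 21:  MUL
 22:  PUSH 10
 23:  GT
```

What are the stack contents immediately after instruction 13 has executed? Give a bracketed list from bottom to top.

[9, -30]

PUSH 3   → [3]
POP      → []
PUSH 0   → [0]
DUP      → [0, 0]
OVER     → [0, 0, 0]
MUL      → [0, 0]
EQ       → [1]
PUSH 0   → [1, 0]
LT       → [0]
PUSH -30 → [0, -30]
ADD      → [-30]
PUSH 9   → [-30, 9]
SWAP     → [9, -30]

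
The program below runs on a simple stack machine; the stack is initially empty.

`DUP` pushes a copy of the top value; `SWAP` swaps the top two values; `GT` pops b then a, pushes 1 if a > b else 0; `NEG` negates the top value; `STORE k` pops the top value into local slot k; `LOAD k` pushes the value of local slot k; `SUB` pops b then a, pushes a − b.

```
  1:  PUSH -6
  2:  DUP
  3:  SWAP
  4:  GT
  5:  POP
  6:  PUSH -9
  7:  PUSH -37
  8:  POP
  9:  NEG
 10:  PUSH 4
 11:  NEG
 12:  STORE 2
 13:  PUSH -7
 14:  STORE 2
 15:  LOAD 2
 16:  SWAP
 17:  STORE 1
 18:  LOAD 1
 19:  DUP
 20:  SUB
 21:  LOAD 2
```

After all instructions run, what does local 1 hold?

9

PUSH -6  -> [-6]
DUP      -> [-6, -6]
SWAP     -> [-6, -6]
GT       -> [0]
POP      -> []
PUSH -9  -> [-9]
PUSH -37 -> [-9, -37]
POP      -> [-9]
NEG      -> [9]
PUSH 4   -> [9, 4]
NEG      -> [9, -4]
STORE 2  -> [9]
PUSH -7  -> [9, -7]
STORE 2  -> [9]
LOAD 2   -> [9, -7]
SWAP     -> [-7, 9]
STORE 1  -> [-7]
LOAD 1   -> [-7, 9]
DUP      -> [-7, 9, 9]
SUB      -> [-7, 0]
LOAD 2   -> [-7, 0, -7]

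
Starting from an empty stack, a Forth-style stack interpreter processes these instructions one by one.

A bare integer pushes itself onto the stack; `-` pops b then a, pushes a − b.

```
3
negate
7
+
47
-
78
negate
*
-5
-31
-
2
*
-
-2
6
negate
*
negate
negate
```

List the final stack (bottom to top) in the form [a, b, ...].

[3302, 12]

3      -> 3
negate -> -3
7      -> -3 7
+      -> 4
47     -> 4 47
-      -> -43
78     -> -43 78
negate -> -43 -78
*      -> 3354
-5     -> 3354 -5
-31    -> 3354 -5 -31
-      -> 3354 26
2      -> 3354 26 2
*      -> 3354 52
-      -> 3302
-2     -> 3302 -2
6      -> 3302 -2 6
negate -> 3302 -2 -6
*      -> 3302 12
negate -> 3302 -12
negate -> 3302 12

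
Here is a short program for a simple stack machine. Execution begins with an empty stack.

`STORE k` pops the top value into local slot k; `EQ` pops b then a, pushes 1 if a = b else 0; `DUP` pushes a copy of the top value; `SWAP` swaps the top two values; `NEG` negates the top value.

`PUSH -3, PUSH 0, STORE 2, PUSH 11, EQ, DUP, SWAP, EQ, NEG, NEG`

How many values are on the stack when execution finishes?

1

PUSH -3  [-3]
PUSH 0   [-3, 0]
STORE 2  [-3]
PUSH 11  [-3, 11]
EQ       [0]
DUP      [0, 0]
SWAP     [0, 0]
EQ       [1]
NEG      [-1]
NEG      [1]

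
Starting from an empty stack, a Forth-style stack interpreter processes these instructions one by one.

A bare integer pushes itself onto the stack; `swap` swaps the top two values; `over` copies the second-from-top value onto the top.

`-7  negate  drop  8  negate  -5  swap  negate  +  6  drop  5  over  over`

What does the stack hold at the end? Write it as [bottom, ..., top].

[3, 5, 3, 5]

-7      -7
negate  7
drop    (empty)
8       8
negate  -8
-5      -8 -5
swap    -5 -8
negate  -5 8
+       3
6       3 6
drop    3
5       3 5
over    3 5 3
over    3 5 3 5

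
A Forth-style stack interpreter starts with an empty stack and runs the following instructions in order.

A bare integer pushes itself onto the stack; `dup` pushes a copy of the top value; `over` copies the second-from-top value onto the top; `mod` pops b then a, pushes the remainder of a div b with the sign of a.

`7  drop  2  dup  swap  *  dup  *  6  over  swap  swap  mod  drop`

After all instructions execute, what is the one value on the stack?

7    → 7
drop → (empty)
2    → 2
dup  → 2 2
swap → 2 2
*    → 4
dup  → 4 4
*    → 16
6    → 16 6
over → 16 6 16
swap → 16 16 6
swap → 16 6 16
mod  → 16 6
drop → 16

16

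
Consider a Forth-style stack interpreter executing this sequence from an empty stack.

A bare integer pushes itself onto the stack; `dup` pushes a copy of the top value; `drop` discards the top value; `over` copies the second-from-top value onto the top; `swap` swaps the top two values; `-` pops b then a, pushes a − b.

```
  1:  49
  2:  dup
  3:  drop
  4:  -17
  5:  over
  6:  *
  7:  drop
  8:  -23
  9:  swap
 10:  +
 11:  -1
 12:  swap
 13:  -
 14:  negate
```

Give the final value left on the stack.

27

49     -> [49]
dup    -> [49, 49]
drop   -> [49]
-17    -> [49, -17]
over   -> [49, -17, 49]
*      -> [49, -833]
drop   -> [49]
-23    -> [49, -23]
swap   -> [-23, 49]
+      -> [26]
-1     -> [26, -1]
swap   -> [-1, 26]
-      -> [-27]
negate -> [27]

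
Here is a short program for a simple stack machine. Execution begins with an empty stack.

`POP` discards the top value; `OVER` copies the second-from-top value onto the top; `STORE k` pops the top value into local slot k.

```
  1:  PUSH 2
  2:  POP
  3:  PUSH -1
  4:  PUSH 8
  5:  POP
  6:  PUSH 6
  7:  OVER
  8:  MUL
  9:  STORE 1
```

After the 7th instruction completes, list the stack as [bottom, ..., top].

[-1, 6, -1]

PUSH 2  : 2
POP     : (empty)
PUSH -1 : -1
PUSH 8  : -1 8
POP     : -1
PUSH 6  : -1 6
OVER    : -1 6 -1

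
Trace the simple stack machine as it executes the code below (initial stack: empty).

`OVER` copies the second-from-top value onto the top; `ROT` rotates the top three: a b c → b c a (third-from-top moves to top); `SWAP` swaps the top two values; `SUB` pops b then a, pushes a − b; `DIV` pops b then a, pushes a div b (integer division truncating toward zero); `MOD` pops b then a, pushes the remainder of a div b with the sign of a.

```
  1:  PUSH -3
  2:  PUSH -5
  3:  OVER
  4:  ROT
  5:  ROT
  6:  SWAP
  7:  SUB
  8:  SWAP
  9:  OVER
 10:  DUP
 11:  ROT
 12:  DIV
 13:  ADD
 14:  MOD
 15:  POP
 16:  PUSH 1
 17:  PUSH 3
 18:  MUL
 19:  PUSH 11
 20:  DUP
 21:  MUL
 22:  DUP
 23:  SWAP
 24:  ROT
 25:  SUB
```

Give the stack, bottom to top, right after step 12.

PUSH -3 : -3
PUSH -5 : -3 -5
OVER    : -3 -5 -3
ROT     : -5 -3 -3
ROT     : -3 -3 -5
SWAP    : -3 -5 -3
SUB     : -3 -2
SWAP    : -2 -3
OVER    : -2 -3 -2
DUP     : -2 -3 -2 -2
ROT     : -2 -2 -2 -3
DIV     : -2 -2 0

[-2, -2, 0]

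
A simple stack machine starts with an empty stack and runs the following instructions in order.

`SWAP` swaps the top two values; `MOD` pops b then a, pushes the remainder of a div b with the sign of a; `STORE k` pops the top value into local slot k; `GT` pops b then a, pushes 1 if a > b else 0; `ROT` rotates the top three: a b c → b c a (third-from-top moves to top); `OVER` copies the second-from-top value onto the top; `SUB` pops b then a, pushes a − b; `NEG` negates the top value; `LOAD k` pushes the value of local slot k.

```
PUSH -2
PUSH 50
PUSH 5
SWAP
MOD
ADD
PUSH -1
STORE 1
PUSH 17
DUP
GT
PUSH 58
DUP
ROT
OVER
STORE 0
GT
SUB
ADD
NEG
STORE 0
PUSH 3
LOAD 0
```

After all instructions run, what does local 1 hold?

PUSH -2 → -2
PUSH 50 → -2 50
PUSH 5  → -2 50 5
SWAP    → -2 5 50
MOD     → -2 5
ADD     → 3
PUSH -1 → 3 -1
STORE 1 → 3
PUSH 17 → 3 17
DUP     → 3 17 17
GT      → 3 0
PUSH 58 → 3 0 58
DUP     → 3 0 58 58
ROT     → 3 58 58 0
OVER    → 3 58 58 0 58
STORE 0 → 3 58 58 0
GT      → 3 58 1
SUB     → 3 57
ADD     → 60
NEG     → -60
STORE 0 → (empty)
PUSH 3  → 3
LOAD 0  → 3 -60

-1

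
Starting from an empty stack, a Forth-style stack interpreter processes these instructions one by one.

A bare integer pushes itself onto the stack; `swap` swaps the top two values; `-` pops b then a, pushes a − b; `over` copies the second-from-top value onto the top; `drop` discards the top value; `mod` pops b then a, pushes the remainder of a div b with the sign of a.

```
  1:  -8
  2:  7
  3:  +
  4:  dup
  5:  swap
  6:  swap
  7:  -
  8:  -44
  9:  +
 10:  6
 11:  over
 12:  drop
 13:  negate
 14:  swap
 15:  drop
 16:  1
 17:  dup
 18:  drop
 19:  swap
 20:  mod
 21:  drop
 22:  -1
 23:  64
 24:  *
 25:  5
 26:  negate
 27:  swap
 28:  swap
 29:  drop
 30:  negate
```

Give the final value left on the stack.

64

-8     → [-8]
7      → [-8, 7]
+      → [-1]
dup    → [-1, -1]
swap   → [-1, -1]
swap   → [-1, -1]
-      → [0]
-44    → [0, -44]
+      → [-44]
6      → [-44, 6]
over   → [-44, 6, -44]
drop   → [-44, 6]
negate → [-44, -6]
swap   → [-6, -44]
drop   → [-6]
1      → [-6, 1]
dup    → [-6, 1, 1]
drop   → [-6, 1]
swap   → [1, -6]
mod    → [1]
drop   → []
-1     → [-1]
64     → [-1, 64]
*      → [-64]
5      → [-64, 5]
negate → [-64, -5]
swap   → [-5, -64]
swap   → [-64, -5]
drop   → [-64]
negate → [64]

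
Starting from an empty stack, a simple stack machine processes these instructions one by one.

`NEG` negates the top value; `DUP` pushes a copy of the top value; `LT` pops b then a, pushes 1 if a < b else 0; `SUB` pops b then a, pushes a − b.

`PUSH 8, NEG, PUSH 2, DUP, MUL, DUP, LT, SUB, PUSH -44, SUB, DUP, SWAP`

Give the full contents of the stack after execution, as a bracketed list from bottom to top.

PUSH 8   -> [8]
NEG      -> [-8]
PUSH 2   -> [-8, 2]
DUP      -> [-8, 2, 2]
MUL      -> [-8, 4]
DUP      -> [-8, 4, 4]
LT       -> [-8, 0]
SUB      -> [-8]
PUSH -44 -> [-8, -44]
SUB      -> [36]
DUP      -> [36, 36]
SWAP     -> [36, 36]

[36, 36]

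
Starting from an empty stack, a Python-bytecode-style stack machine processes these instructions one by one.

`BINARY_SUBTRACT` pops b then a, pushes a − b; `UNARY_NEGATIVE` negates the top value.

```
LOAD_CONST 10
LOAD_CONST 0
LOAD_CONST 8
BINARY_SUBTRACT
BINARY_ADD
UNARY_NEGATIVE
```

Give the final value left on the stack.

LOAD_CONST 10    [10]
LOAD_CONST 0     [10, 0]
LOAD_CONST 8     [10, 0, 8]
BINARY_SUBTRACT  [10, -8]
BINARY_ADD       [2]
UNARY_NEGATIVE   [-2]

-2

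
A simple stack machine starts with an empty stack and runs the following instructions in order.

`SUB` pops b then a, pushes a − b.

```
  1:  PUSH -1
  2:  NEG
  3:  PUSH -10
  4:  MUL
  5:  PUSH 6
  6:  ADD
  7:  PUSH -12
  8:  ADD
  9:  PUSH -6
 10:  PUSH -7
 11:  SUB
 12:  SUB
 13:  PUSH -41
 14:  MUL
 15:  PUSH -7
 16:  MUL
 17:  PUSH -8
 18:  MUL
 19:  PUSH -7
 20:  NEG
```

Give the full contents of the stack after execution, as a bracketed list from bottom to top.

[39032, 7]

PUSH -1  : -1
NEG      : 1
PUSH -10 : 1 -10
MUL      : -10
PUSH 6   : -10 6
ADD      : -4
PUSH -12 : -4 -12
ADD      : -16
PUSH -6  : -16 -6
PUSH -7  : -16 -6 -7
SUB      : -16 1
SUB      : -17
PUSH -41 : -17 -41
MUL      : 697
PUSH -7  : 697 -7
MUL      : -4879
PUSH -8  : -4879 -8
MUL      : 39032
PUSH -7  : 39032 -7
NEG      : 39032 7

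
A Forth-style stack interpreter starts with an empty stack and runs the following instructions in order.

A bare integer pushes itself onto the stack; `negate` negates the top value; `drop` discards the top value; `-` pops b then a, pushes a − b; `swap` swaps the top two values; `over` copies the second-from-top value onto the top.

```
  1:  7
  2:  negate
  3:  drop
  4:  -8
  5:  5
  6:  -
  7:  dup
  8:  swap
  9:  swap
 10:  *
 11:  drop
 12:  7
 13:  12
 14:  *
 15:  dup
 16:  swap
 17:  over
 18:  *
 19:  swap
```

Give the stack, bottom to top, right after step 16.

[84, 84]

7      -> 7
negate -> -7
drop   -> (empty)
-8     -> -8
5      -> -8 5
-      -> -13
dup    -> -13 -13
swap   -> -13 -13
swap   -> -13 -13
*      -> 169
drop   -> (empty)
7      -> 7
12     -> 7 12
*      -> 84
dup    -> 84 84
swap   -> 84 84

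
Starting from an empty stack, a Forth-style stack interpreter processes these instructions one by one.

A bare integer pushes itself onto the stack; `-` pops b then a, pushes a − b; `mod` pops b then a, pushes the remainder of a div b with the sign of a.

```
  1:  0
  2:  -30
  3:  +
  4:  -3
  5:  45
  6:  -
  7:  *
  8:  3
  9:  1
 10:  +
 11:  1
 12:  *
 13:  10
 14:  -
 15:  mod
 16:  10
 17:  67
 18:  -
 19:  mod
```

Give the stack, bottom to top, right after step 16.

0   → 0
-30 → 0 -30
+   → -30
-3  → -30 -3
45  → -30 -3 45
-   → -30 -48
*   → 1440
3   → 1440 3
1   → 1440 3 1
+   → 1440 4
1   → 1440 4 1
*   → 1440 4
10  → 1440 4 10
-   → 1440 -6
mod → 0
10  → 0 10

[0, 10]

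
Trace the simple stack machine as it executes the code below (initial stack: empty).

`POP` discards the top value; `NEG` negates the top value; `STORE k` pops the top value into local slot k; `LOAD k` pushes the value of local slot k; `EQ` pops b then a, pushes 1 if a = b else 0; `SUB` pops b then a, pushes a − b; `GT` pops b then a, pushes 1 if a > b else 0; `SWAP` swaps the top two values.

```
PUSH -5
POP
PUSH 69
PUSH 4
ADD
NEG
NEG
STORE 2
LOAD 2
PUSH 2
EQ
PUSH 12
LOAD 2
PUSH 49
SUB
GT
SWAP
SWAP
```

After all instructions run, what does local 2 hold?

73

PUSH -5 : -5
POP     : (empty)
PUSH 69 : 69
PUSH 4  : 69 4
ADD     : 73
NEG     : -73
NEG     : 73
STORE 2 : (empty)
LOAD 2  : 73
PUSH 2  : 73 2
EQ      : 0
PUSH 12 : 0 12
LOAD 2  : 0 12 73
PUSH 49 : 0 12 73 49
SUB     : 0 12 24
GT      : 0 0
SWAP    : 0 0
SWAP    : 0 0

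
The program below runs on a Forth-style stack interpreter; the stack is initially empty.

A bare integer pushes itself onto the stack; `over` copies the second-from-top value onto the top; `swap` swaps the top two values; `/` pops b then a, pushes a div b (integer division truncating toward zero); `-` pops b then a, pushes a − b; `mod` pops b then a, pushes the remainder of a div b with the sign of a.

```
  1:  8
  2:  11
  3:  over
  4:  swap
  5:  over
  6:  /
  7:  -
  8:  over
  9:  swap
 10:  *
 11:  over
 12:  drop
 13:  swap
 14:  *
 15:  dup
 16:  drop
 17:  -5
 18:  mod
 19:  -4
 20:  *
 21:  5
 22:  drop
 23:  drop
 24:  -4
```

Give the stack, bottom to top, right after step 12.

8     [8]
11    [8, 11]
over  [8, 11, 8]
swap  [8, 8, 11]
over  [8, 8, 11, 8]
/     [8, 8, 1]
-     [8, 7]
over  [8, 7, 8]
swap  [8, 8, 7]
*     [8, 56]
over  [8, 56, 8]
drop  [8, 56]

[8, 56]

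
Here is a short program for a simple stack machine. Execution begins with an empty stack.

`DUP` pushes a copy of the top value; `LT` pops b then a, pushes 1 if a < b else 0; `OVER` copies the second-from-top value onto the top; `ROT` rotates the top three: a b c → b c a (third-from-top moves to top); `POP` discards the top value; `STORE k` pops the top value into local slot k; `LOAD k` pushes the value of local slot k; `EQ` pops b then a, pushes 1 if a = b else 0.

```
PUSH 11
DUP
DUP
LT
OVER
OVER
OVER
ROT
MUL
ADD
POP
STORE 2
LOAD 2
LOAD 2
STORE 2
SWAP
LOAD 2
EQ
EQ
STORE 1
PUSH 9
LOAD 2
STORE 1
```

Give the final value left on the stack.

9

PUSH 11 → 11
DUP     → 11 11
DUP     → 11 11 11
LT      → 11 0
OVER    → 11 0 11
OVER    → 11 0 11 0
OVER    → 11 0 11 0 11
ROT     → 11 0 0 11 11
MUL     → 11 0 0 121
ADD     → 11 0 121
POP     → 11 0
STORE 2 → 11
LOAD 2  → 11 0
LOAD 2  → 11 0 0
STORE 2 → 11 0
SWAP    → 0 11
LOAD 2  → 0 11 0
EQ      → 0 0
EQ      → 1
STORE 1 → (empty)
PUSH 9  → 9
LOAD 2  → 9 0
STORE 1 → 9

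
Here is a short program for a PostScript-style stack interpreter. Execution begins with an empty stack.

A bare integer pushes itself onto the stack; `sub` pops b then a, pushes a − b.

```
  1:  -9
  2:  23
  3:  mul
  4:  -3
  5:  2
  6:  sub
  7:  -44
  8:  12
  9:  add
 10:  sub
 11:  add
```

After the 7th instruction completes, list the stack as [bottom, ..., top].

-9  → -9
23  → -9 23
mul → -207
-3  → -207 -3
2   → -207 -3 2
sub → -207 -5
-44 → -207 -5 -44

[-207, -5, -44]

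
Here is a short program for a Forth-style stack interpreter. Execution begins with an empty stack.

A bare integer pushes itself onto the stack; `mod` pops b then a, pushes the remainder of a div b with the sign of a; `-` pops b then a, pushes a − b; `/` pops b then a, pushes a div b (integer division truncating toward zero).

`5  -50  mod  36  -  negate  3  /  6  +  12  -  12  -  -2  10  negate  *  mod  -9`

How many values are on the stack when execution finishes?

5       5
-50     5 -50
mod     5
36      5 36
-       -31
negate  31
3       31 3
/       10
6       10 6
+       16
12      16 12
-       4
12      4 12
-       -8
-2      -8 -2
10      -8 -2 10
negate  -8 -2 -10
*       -8 20
mod     -8
-9      -8 -9

2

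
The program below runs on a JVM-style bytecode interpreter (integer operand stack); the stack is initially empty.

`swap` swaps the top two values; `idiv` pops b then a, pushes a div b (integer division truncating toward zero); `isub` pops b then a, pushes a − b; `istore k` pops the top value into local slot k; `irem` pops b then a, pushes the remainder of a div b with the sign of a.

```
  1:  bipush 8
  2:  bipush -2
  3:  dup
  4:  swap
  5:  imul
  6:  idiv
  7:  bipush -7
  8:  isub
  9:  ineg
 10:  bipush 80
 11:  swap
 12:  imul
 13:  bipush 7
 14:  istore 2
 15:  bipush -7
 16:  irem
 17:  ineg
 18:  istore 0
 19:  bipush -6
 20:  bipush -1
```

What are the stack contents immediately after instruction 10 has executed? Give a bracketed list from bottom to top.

bipush 8  → 8
bipush -2 → 8 -2
dup       → 8 -2 -2
swap      → 8 -2 -2
imul      → 8 4
idiv      → 2
bipush -7 → 2 -7
isub      → 9
ineg      → -9
bipush 80 → -9 80

[-9, 80]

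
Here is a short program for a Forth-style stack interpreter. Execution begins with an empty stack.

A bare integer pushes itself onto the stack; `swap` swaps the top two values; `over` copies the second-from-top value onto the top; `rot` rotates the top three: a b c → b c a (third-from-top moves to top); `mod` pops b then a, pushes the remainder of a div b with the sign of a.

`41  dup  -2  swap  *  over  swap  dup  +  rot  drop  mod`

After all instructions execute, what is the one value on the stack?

41

41   : [41]
dup  : [41, 41]
-2   : [41, 41, -2]
swap : [41, -2, 41]
*    : [41, -82]
over : [41, -82, 41]
swap : [41, 41, -82]
dup  : [41, 41, -82, -82]
+    : [41, 41, -164]
rot  : [41, -164, 41]
drop : [41, -164]
mod  : [41]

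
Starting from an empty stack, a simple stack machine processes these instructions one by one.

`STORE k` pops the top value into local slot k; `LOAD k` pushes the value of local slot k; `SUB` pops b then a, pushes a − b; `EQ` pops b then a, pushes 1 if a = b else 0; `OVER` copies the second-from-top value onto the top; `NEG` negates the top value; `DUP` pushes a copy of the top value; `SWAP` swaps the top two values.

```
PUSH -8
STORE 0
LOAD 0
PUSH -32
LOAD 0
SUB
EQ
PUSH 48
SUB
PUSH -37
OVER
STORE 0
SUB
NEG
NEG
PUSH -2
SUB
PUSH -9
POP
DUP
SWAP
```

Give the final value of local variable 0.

PUSH -8  : [-8]
STORE 0  : []
LOAD 0   : [-8]
PUSH -32 : [-8, -32]
LOAD 0   : [-8, -32, -8]
SUB      : [-8, -24]
EQ       : [0]
PUSH 48  : [0, 48]
SUB      : [-48]
PUSH -37 : [-48, -37]
OVER     : [-48, -37, -48]
STORE 0  : [-48, -37]
SUB      : [-11]
NEG      : [11]
NEG      : [-11]
PUSH -2  : [-11, -2]
SUB      : [-9]
PUSH -9  : [-9, -9]
POP      : [-9]
DUP      : [-9, -9]
SWAP     : [-9, -9]

-48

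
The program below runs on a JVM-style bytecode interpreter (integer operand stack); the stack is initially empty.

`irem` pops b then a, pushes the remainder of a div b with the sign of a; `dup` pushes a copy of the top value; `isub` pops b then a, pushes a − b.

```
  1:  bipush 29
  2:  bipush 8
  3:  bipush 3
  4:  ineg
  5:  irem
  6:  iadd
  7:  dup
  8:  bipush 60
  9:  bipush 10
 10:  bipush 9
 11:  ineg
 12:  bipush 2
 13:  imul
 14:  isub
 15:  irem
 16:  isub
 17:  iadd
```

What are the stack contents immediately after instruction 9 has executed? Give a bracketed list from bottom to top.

bipush 29 : 29
bipush 8  : 29 8
bipush 3  : 29 8 3
ineg      : 29 8 -3
irem      : 29 2
iadd      : 31
dup       : 31 31
bipush 60 : 31 31 60
bipush 10 : 31 31 60 10

[31, 31, 60, 10]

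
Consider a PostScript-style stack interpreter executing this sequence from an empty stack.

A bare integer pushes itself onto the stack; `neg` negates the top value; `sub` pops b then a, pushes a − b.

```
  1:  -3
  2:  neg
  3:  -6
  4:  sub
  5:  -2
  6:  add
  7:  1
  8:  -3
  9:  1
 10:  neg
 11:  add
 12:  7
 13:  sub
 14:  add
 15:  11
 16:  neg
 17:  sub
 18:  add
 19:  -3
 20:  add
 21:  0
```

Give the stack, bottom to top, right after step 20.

-3  : [-3]
neg : [3]
-6  : [3, -6]
sub : [9]
-2  : [9, -2]
add : [7]
1   : [7, 1]
-3  : [7, 1, -3]
1   : [7, 1, -3, 1]
neg : [7, 1, -3, -1]
add : [7, 1, -4]
7   : [7, 1, -4, 7]
sub : [7, 1, -11]
add : [7, -10]
11  : [7, -10, 11]
neg : [7, -10, -11]
sub : [7, 1]
add : [8]
-3  : [8, -3]
add : [5]

[5]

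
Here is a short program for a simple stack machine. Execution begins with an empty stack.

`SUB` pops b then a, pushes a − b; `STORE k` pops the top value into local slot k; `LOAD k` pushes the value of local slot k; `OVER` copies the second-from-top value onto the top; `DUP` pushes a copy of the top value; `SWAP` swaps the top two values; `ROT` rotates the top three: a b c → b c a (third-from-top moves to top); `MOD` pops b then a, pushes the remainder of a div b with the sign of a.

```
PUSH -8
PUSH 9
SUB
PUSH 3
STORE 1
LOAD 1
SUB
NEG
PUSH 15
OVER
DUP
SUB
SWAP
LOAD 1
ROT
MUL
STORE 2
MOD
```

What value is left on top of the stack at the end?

PUSH -8 -> [-8]
PUSH 9  -> [-8, 9]
SUB     -> [-17]
PUSH 3  -> [-17, 3]
STORE 1 -> [-17]
LOAD 1  -> [-17, 3]
SUB     -> [-20]
NEG     -> [20]
PUSH 15 -> [20, 15]
OVER    -> [20, 15, 20]
DUP     -> [20, 15, 20, 20]
SUB     -> [20, 15, 0]
SWAP    -> [20, 0, 15]
LOAD 1  -> [20, 0, 15, 3]
ROT     -> [20, 15, 3, 0]
MUL     -> [20, 15, 0]
STORE 2 -> [20, 15]
MOD     -> [5]

5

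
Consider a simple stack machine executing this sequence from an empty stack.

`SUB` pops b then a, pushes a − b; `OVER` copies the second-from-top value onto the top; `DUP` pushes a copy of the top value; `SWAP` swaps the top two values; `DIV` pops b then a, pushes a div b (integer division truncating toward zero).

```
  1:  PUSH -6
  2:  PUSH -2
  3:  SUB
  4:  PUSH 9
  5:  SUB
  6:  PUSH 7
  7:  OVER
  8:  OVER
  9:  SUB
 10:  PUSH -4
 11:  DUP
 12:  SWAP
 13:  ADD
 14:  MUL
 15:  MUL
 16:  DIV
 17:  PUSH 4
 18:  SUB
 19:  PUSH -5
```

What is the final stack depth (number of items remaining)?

PUSH -6 -> [-6]
PUSH -2 -> [-6, -2]
SUB     -> [-4]
PUSH 9  -> [-4, 9]
SUB     -> [-13]
PUSH 7  -> [-13, 7]
OVER    -> [-13, 7, -13]
OVER    -> [-13, 7, -13, 7]
SUB     -> [-13, 7, -20]
PUSH -4 -> [-13, 7, -20, -4]
DUP     -> [-13, 7, -20, -4, -4]
SWAP    -> [-13, 7, -20, -4, -4]
ADD     -> [-13, 7, -20, -8]
MUL     -> [-13, 7, 160]
MUL     -> [-13, 1120]
DIV     -> [0]
PUSH 4  -> [0, 4]
SUB     -> [-4]
PUSH -5 -> [-4, -5]

2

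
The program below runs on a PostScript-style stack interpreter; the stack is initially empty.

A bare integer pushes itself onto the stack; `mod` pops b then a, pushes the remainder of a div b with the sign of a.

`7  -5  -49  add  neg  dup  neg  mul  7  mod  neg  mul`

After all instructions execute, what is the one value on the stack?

28

7   -> 7
-5  -> 7 -5
-49 -> 7 -5 -49
add -> 7 -54
neg -> 7 54
dup -> 7 54 54
neg -> 7 54 -54
mul -> 7 -2916
7   -> 7 -2916 7
mod -> 7 -4
neg -> 7 4
mul -> 28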